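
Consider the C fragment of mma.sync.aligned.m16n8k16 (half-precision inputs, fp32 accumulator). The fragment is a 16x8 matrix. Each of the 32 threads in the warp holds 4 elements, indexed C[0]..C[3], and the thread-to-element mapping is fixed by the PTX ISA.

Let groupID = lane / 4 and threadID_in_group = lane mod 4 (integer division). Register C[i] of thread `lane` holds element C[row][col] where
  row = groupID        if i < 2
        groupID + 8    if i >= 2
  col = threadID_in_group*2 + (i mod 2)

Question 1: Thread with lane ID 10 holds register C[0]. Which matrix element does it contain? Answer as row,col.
2,4

lane 10: gr=2 (10/4), th=2 (10%4)
i=0: r=2+0=2, c=2*2+0=4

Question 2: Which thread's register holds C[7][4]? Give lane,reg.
30,0

r=7→G=7,rhi=0  c=4→T=2,p=0
L=7*4+2=30  i=0*2+0=0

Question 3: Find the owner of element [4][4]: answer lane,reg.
18,0

r:4=>grp=4,rB=0  c:4=>tig=2,lo=0
L=4*4+2=18  i=0*2+0=0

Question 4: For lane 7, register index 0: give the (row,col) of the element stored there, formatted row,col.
1,6

7: gr=1,th=3
[0] (1+0,3*2+0) = (1,6)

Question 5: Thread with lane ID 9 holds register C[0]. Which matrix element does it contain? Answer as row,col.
lane 9: G=2 (9/4), T=1 (9%4)
i=0: r=2+0=2, c=1*2+0=2

2,2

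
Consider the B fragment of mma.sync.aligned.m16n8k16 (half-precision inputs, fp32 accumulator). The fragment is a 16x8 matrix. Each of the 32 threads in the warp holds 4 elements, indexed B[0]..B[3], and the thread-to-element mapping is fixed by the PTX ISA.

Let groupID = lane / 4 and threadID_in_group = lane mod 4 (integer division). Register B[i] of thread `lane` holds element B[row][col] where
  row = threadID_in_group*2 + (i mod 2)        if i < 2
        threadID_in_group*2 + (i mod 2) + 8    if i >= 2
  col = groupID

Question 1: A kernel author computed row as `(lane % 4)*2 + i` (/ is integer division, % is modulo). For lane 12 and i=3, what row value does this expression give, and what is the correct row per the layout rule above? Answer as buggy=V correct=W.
`(lane % 4)*2 + i`[12,3]->3
L=12->gid=12>>2=3, tid=12&3=0
[3]->row 0·2+1+8=9  col gid=3
row: 3 vs 9

buggy=3 correct=9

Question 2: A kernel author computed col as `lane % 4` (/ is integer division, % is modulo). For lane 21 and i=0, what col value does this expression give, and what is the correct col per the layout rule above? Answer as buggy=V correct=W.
buggy=1 correct=5

`lane % 4`[21,0]->1
lane 21: gid=5 (21/4), tid=1 (21%4)
i=0: r=1*2+0+0=2, c=gid=5
col: 1 vs 5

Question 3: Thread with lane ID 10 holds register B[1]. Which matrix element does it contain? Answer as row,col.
L=10→G=10>>2=2, T=10&3=2
[1]→row 2·2+1+0=5  col G=2

5,2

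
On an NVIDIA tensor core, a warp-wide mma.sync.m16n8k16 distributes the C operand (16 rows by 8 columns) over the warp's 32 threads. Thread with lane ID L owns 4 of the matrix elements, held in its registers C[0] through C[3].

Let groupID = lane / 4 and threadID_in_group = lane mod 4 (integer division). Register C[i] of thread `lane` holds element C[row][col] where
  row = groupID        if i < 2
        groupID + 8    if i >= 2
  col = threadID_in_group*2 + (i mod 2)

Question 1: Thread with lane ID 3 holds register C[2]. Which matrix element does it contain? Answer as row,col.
lane 3⇒3/4=0, 3 mod 4=3
i=2  r:0+8⇒8  c:2·3+0⇒6

8,6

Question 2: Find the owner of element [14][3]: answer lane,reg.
25,3

r:14=>grp=6,rB=1  c:3=>tig=1,lo=1
L=6*4+1=25  i=1*2+1=3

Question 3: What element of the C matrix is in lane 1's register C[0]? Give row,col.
L=1->gid=1>>2=0, tid=1&3=1
[0]->row 0+0=0  col 1·2+0=2

0,2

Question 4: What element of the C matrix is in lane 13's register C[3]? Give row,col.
11,3

lane 13=>13/4=3, 13 mod 4=1
i=3  r:3+8=>11  c:2·1+1=>3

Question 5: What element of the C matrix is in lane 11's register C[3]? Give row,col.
lane 11=>11/4=2, 11 mod 4=3
i=3  r:2+8=>10  c:2·3+1=>7

10,7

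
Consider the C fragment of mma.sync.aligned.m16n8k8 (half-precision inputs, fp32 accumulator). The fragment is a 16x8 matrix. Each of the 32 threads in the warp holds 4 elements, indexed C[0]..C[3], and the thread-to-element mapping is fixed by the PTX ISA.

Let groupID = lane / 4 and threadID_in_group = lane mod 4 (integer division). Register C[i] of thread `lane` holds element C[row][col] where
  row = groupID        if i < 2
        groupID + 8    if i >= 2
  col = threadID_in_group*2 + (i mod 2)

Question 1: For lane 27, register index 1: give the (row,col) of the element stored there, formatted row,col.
6,7

27: gr=6,th=3
[1] (6+0,3*2+1) = (6,7)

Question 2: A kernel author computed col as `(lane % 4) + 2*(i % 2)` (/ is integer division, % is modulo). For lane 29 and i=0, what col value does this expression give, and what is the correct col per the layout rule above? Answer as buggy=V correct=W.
buggy=1 correct=2

`(lane % 4) + 2*(i % 2)`[29,0]⇒1
29: gr=7,th=1
[0] (7+0,1*2+0) = (7,2)
col: 1 vs 2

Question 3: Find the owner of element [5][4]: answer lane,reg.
r: 5->gid=5,r8=0  c: 4->tid=2,i&1=0
L=5*4+2=22  i=0*2+0=0

22,0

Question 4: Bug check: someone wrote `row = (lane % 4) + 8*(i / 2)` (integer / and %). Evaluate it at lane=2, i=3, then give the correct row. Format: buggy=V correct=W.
`(lane % 4) + 8*(i / 2)`[2,3]→10
L=2→G=2>>2=0, T=2&3=2
[3]→row 0+8=8  col 2·2+1=5
row: 10 vs 8

buggy=10 correct=8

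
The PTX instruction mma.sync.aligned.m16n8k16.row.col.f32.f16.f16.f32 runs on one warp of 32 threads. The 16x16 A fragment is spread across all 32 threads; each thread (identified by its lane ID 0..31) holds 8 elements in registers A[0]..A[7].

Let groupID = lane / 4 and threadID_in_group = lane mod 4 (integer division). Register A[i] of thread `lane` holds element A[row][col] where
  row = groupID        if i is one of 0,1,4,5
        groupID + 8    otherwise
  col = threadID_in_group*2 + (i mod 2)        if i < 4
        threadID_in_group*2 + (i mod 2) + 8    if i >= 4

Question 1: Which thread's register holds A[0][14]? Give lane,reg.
r=0⇒gr=0,Rb=0  c=14⇒Cb=1,th=3,odd=0
L=0*4+3=3  i=1*4+0*2+0=4

3,4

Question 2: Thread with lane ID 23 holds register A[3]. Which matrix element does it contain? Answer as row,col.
23: g=5,t=3
[3] (5+8,3*2+1+0) = (13,7)

13,7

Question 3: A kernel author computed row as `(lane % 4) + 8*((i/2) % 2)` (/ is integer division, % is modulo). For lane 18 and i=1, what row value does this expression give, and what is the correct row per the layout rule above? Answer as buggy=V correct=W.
buggy=2 correct=4

`(lane % 4) + 8*((i/2) % 2)`[18,1]⇒2
lane 18⇒18/4=4, 18 mod 4=2
i=1  r:4+0⇒4  c:2·2+1+0⇒5
row: 2 vs 4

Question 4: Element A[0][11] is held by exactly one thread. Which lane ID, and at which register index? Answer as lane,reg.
r:0=>grp=0,rB=0  c:11=>cB=1,tig=1,lo=1
L=0*4+1=1  i=1*4+0*2+1=5

1,5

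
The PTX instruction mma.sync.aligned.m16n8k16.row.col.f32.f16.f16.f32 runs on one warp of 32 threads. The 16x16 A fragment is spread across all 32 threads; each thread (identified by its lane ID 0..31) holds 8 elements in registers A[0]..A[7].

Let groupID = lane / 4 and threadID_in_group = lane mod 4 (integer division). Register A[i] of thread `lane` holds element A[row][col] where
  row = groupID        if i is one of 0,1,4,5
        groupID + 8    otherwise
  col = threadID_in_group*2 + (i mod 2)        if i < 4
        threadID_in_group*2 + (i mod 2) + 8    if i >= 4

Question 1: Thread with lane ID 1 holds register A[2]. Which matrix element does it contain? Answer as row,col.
8,2

lane 1⇒1/4=0, 1 mod 4=1
i=2  r:0+8⇒8  c:2·1+0+0⇒2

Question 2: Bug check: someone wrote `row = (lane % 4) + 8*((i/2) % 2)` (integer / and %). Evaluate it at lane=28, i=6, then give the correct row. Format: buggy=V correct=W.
buggy=8 correct=15

`(lane % 4) + 8*((i/2) % 2)`[28,6]->8
lane 28->28/4=7, 28 mod 4=0
i=6  r:7+8->15  c:2·0+0+8->8
row: 8 vs 15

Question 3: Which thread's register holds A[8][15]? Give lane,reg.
3,7

r=8⇒gr=0,Rb=1  c=15⇒Cb=1,th=3,odd=1
L=0*4+3=3  i=1*4+1*2+1=7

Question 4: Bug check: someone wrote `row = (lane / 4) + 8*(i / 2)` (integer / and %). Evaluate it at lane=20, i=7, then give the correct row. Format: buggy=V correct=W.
buggy=29 correct=13

`(lane / 4) + 8*(i / 2)`[20,7]->29
lane 20->20/4=5, 20 mod 4=0
i=7  r:5+8->13  c:2·0+1+8->9
row: 29 vs 13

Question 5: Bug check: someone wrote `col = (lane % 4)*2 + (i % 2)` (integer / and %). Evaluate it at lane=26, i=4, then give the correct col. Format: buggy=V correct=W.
buggy=4 correct=12

`(lane % 4)*2 + (i % 2)`[26,4]->4
L=26->g=26>>2=6, t=26&3=2
[4]->row 6+0=6  col 2·2+0+8=12
col: 4 vs 12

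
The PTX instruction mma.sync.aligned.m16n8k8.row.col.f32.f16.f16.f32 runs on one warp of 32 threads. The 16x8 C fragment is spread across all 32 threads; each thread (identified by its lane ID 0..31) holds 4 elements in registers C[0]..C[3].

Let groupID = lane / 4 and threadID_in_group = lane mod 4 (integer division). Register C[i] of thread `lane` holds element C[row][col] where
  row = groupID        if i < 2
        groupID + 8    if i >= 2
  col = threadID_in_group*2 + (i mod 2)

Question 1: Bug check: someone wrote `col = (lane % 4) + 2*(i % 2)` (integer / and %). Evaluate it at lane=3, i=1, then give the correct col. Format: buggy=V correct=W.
buggy=5 correct=7

`(lane % 4) + 2*(i % 2)`[3,1]⇒5
L=3⇒gr=3>>2=0, th=3&3=3
[1]⇒row 0+0=0  col 3·2+1=7
col: 5 vs 7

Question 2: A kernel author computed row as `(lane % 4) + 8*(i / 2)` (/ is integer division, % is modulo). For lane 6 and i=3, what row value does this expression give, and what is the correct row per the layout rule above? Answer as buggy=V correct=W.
buggy=10 correct=9

`(lane % 4) + 8*(i / 2)`[6,3]=>10
lane 6=>6/4=1, 6 mod 4=2
i=3  r:1+8=>9  c:2·2+1=>5
row: 10 vs 9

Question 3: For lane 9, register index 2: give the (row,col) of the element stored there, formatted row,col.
lane 9->9/4=2, 9 mod 4=1
i=2  r:2+8->10  c:2·1+0->2

10,2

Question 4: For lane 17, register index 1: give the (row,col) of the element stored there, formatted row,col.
lane 17→17/4=4, 17 mod 4=1
i=1  r:4+0→4  c:2·1+1→3

4,3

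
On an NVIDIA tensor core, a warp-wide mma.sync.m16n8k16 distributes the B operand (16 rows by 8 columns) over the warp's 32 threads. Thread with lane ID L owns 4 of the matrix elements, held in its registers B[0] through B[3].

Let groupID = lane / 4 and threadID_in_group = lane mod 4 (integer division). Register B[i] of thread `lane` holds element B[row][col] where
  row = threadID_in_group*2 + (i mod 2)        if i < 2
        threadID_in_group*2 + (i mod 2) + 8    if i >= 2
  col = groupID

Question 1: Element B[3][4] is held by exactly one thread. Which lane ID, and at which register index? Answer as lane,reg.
c=4→G=4  r=3→rhi=0,T=1,p=1
L=4*4+1=17  i=0*2+1=1

17,1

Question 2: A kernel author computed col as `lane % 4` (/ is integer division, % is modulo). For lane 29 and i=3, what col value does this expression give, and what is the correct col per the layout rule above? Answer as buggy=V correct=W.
buggy=1 correct=7

`lane % 4`[29,3]⇒1
lane 29⇒29/4=7, 29 mod 4=1
i=3  r:2·1+1+8⇒11  c:7
col: 1 vs 7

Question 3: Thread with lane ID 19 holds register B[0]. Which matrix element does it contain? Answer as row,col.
19: grp=4,tig=3
[0] (3*2+0+0,4) = (6,4)

6,4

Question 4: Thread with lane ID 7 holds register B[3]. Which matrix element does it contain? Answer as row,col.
lane 7->7/4=1, 7 mod 4=3
i=3  r:2·3+1+8->15  c:1

15,1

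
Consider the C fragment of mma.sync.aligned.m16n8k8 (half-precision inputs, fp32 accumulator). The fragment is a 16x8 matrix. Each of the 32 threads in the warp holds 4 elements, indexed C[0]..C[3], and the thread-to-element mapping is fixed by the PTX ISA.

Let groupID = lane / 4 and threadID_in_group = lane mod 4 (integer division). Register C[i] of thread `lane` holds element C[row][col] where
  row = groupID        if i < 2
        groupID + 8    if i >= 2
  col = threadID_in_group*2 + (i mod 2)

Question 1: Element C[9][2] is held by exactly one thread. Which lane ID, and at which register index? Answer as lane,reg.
5,2

r=9→G=1,rhi=1  c=2→T=1,p=0
L=1*4+1=5  i=1*2+0=2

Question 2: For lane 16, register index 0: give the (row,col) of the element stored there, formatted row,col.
4,0

L=16→G=16>>2=4, T=16&3=0
[0]→row 4+0=4  col 0·2+0=0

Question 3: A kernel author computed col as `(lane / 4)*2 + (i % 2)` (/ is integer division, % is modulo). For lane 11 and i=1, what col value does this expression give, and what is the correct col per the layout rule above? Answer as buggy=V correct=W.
`(lane / 4)*2 + (i % 2)`[11,1]=>5
L=11=>grp=11>>2=2, tig=11&3=3
[1]=>row 2+0=2  col 3·2+1=7
col: 5 vs 7

buggy=5 correct=7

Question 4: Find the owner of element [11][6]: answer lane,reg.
15,2

r=11⇒gr=3,Rb=1  c=6⇒th=3,odd=0
L=3*4+3=15  i=1*2+0=2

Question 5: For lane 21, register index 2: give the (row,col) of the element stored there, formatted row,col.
lane 21: gr=5 (21/4), th=1 (21%4)
i=2: r=5+8=13, c=1*2+0=2

13,2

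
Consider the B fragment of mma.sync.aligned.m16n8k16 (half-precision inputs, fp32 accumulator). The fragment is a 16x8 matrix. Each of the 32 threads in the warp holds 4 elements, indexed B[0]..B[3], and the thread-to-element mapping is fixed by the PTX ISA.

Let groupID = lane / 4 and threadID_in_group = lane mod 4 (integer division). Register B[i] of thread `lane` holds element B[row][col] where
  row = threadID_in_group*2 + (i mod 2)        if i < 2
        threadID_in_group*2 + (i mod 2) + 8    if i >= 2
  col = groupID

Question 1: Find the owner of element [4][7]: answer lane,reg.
c=7->g=7  r=4->rb=0,t=2,b0=0
L=7*4+2=30  i=0*2+0=0

30,0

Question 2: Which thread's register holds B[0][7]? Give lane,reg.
28,0

c: 7->gid=7  r: 0->r8=0,tid=0,i&1=0
L=7*4+0=28  i=0*2+0=0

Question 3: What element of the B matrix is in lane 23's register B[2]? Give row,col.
14,5

lane 23->23/4=5, 23 mod 4=3
i=2  r:2·3+0+8->14  c:5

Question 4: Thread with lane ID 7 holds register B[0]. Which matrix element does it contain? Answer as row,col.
6,1

L=7⇒gr=7>>2=1, th=7&3=3
[0]⇒row 3·2+0+0=6  col gr=1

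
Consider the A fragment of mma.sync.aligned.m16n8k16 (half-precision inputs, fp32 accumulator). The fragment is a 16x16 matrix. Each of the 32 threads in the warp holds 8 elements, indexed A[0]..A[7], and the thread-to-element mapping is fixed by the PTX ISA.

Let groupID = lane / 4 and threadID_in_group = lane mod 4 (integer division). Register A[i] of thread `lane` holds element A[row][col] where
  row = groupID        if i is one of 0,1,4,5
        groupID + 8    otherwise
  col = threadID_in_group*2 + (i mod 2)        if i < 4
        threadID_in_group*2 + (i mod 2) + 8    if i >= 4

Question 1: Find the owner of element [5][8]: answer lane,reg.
r: 5->gid=5,r8=0  c: 8->c8=1,tid=0,i&1=0
L=5*4+0=20  i=1*4+0*2+0=4

20,4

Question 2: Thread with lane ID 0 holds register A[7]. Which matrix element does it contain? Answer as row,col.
lane 0: gid=0 (0/4), tid=0 (0%4)
i=7: r=0+8=8, c=0*2+1+8=9

8,9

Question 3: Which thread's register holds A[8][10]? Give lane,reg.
r: 8->gid=0,r8=1  c: 10->c8=1,tid=1,i&1=0
L=0*4+1=1  i=1*4+1*2+0=6

1,6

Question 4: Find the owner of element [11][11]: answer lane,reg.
r:11=>grp=3,rB=1  c:11=>cB=1,tig=1,lo=1
L=3*4+1=13  i=1*4+1*2+1=7

13,7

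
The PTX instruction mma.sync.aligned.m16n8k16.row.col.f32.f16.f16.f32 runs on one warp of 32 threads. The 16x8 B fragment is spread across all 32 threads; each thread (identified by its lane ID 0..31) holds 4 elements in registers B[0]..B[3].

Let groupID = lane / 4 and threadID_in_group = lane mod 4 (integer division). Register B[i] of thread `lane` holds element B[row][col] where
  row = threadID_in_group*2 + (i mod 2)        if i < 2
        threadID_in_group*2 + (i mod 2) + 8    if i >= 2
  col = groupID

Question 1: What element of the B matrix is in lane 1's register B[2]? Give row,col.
10,0

lane 1: gid=0 (1/4), tid=1 (1%4)
i=2: r=1*2+0+8=10, c=gid=0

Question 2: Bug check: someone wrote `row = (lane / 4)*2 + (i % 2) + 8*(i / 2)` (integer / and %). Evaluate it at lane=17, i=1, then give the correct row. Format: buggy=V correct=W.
buggy=9 correct=3

`(lane / 4)*2 + (i % 2) + 8*(i / 2)`[17,1]->9
L=17->g=17>>2=4, t=17&3=1
[1]->row 1·2+1+0=3  col g=4
row: 9 vs 3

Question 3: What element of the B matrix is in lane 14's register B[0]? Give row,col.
lane 14: grp=3 (14/4), tig=2 (14%4)
i=0: r=2*2+0+0=4, c=grp=3

4,3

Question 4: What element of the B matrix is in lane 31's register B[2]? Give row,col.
14,7

lane 31: g=7 (31/4), t=3 (31%4)
i=2: r=3*2+0+8=14, c=g=7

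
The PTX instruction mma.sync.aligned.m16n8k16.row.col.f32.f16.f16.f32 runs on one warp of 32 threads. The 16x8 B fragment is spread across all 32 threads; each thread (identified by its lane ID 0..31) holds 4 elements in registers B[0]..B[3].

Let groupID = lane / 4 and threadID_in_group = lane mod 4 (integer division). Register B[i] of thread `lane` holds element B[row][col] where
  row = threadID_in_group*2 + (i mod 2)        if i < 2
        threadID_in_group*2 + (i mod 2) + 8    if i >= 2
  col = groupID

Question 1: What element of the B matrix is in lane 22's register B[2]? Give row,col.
12,5

lane 22: gr=5 (22/4), th=2 (22%4)
i=2: r=2*2+0+8=12, c=gr=5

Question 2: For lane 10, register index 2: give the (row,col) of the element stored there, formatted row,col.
lane 10: grp=2 (10/4), tig=2 (10%4)
i=2: r=2*2+0+8=12, c=grp=2

12,2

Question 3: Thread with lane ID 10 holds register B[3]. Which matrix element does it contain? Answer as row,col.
lane 10: gid=2 (10/4), tid=2 (10%4)
i=3: r=2*2+1+8=13, c=gid=2

13,2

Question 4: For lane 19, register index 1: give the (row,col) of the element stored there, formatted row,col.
7,4

19: g=4,t=3
[1] (3*2+1+0,4) = (7,4)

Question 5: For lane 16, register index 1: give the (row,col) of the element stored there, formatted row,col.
1,4

16: gid=4,tid=0
[1] (0*2+1+0,4) = (1,4)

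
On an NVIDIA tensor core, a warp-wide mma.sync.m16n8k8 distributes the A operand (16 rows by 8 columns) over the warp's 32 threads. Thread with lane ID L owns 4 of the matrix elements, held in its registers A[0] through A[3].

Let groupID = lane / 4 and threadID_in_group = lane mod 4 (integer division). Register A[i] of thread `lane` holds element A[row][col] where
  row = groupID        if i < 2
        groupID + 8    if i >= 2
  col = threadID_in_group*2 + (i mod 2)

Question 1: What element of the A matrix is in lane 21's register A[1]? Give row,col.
21: G=5,T=1
[1] (5+0,1*2+1) = (5,3)

5,3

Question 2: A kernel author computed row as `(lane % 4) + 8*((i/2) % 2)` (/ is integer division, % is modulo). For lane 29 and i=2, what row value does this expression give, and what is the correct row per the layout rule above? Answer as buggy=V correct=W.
buggy=9 correct=15

`(lane % 4) + 8*((i/2) % 2)`[29,2]->9
lane 29: g=7 (29/4), t=1 (29%4)
i=2: r=7+8=15, c=1*2+0=2
row: 9 vs 15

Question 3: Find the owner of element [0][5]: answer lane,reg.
r:0=>grp=0,rB=0  c:5=>tig=2,lo=1
L=0*4+2=2  i=0*2+1=1

2,1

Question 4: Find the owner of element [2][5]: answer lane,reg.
r: 2->gid=2,r8=0  c: 5->tid=2,i&1=1
L=2*4+2=10  i=0*2+1=1

10,1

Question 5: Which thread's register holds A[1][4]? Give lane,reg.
6,0

r=1→G=1,rhi=0  c=4→T=2,p=0
L=1*4+2=6  i=0*2+0=0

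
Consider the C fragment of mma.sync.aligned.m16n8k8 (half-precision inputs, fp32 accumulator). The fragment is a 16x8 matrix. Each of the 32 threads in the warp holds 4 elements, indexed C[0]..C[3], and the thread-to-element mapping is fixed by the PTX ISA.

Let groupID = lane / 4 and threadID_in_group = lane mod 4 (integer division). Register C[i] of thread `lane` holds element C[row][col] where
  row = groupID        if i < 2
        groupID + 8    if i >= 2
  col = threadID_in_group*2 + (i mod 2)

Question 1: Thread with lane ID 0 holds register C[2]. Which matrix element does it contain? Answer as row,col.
L=0→G=0>>2=0, T=0&3=0
[2]→row 0+8=8  col 0·2+0=0

8,0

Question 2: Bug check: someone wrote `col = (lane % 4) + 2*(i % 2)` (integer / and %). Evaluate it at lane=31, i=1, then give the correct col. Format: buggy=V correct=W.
buggy=5 correct=7

`(lane % 4) + 2*(i % 2)`[31,1]->5
lane 31: g=7 (31/4), t=3 (31%4)
i=1: r=7+0=7, c=3*2+1=7
col: 5 vs 7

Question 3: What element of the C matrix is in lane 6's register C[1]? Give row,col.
lane 6=>6/4=1, 6 mod 4=2
i=1  r:1+0=>1  c:2·2+1=>5

1,5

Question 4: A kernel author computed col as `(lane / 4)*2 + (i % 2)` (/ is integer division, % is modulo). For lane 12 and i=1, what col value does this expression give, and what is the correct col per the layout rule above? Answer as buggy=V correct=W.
buggy=7 correct=1

`(lane / 4)*2 + (i % 2)`[12,1]⇒7
lane 12⇒12/4=3, 12 mod 4=0
i=1  r:3+0⇒3  c:2·0+1⇒1
col: 7 vs 1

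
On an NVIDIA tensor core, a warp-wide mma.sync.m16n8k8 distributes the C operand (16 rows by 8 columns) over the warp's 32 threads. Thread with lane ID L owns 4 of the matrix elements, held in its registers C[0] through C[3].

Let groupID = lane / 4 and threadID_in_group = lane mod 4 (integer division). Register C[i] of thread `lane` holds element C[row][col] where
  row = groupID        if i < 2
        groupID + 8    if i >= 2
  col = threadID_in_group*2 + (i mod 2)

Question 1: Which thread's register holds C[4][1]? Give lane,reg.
16,1

r=4⇒gr=4,Rb=0  c=1⇒th=0,odd=1
L=4*4+0=16  i=0*2+1=1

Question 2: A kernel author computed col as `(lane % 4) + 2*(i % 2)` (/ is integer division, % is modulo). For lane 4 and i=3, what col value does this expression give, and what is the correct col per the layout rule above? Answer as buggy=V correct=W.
buggy=2 correct=1

`(lane % 4) + 2*(i % 2)`[4,3]->2
lane 4->4/4=1, 4 mod 4=0
i=3  r:1+8->9  c:2·0+1->1
col: 2 vs 1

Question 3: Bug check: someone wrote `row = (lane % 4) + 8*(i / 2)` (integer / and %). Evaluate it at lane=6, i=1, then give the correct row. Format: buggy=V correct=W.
`(lane % 4) + 8*(i / 2)`[6,1]⇒2
L=6⇒gr=6>>2=1, th=6&3=2
[1]⇒row 1+0=1  col 2·2+1=5
row: 2 vs 1

buggy=2 correct=1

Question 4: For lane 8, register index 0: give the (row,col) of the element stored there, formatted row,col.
L=8=>grp=8>>2=2, tig=8&3=0
[0]=>row 2+0=2  col 0·2+0=0

2,0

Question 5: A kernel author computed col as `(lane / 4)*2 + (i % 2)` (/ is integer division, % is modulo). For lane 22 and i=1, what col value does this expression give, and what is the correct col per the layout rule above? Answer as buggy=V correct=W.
`(lane / 4)*2 + (i % 2)`[22,1]→11
22: G=5,T=2
[1] (5+0,2*2+1) = (5,5)
col: 11 vs 5

buggy=11 correct=5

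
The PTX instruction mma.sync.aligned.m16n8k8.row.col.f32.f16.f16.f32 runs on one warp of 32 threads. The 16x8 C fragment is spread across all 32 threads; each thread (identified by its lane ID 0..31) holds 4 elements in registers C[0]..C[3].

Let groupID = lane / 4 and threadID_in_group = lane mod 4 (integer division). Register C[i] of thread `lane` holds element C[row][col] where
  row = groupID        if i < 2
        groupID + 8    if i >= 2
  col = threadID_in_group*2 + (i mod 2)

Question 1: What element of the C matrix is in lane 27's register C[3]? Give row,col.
14,7

L=27⇒gr=27>>2=6, th=27&3=3
[3]⇒row 6+8=14  col 3·2+1=7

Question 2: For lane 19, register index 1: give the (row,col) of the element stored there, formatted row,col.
4,7

L=19->g=19>>2=4, t=19&3=3
[1]->row 4+0=4  col 3·2+1=7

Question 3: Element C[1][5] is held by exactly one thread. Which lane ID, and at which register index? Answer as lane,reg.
r=1⇒gr=1,Rb=0  c=5⇒th=2,odd=1
L=1*4+2=6  i=0*2+1=1

6,1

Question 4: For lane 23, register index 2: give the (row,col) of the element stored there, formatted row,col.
L=23⇒gr=23>>2=5, th=23&3=3
[2]⇒row 5+8=13  col 3·2+0=6

13,6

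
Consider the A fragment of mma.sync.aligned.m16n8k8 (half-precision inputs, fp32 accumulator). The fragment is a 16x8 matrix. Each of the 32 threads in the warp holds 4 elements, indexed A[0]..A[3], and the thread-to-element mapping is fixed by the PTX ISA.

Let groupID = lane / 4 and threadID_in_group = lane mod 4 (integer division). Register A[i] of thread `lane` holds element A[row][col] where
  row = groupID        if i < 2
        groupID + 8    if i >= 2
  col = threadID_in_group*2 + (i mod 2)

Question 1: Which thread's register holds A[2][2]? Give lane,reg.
9,0

r=2->g=2,rb=0  c=2->t=1,b0=0
L=2*4+1=9  i=0*2+0=0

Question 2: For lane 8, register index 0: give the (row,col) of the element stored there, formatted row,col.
L=8->g=8>>2=2, t=8&3=0
[0]->row 2+0=2  col 0·2+0=0

2,0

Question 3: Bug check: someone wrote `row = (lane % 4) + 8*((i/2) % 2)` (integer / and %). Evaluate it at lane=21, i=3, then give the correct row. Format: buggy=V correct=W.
buggy=9 correct=13

`(lane % 4) + 8*((i/2) % 2)`[21,3]=>9
L=21=>grp=21>>2=5, tig=21&3=1
[3]=>row 5+8=13  col 1·2+1=3
row: 9 vs 13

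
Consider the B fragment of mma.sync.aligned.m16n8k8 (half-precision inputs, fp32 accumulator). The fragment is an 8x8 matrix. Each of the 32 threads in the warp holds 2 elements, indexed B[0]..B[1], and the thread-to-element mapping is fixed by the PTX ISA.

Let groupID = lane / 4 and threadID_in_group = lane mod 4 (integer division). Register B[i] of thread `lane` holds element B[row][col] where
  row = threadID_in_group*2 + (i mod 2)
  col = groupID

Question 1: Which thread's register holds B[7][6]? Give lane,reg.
27,1

c:6=>grp=6  r:7=>tig=3,lo=1
L=6*4+3=27  i=1=1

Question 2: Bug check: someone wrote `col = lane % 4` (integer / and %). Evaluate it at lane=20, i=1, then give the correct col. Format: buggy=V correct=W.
buggy=0 correct=5

`lane % 4`[20,1]⇒0
L=20⇒gr=20>>2=5, th=20&3=0
[1]⇒row 0·2+1=1  col gr=5
col: 0 vs 5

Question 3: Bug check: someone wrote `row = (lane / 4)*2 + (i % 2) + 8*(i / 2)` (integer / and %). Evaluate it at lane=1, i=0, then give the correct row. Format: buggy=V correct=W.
buggy=0 correct=2

`(lane / 4)*2 + (i % 2) + 8*(i / 2)`[1,0]->0
1: g=0,t=1
[0] (1*2+0,0) = (2,0)
row: 0 vs 2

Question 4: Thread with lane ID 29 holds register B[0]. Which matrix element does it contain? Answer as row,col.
2,7

29: G=7,T=1
[0] (1*2+0,7) = (2,7)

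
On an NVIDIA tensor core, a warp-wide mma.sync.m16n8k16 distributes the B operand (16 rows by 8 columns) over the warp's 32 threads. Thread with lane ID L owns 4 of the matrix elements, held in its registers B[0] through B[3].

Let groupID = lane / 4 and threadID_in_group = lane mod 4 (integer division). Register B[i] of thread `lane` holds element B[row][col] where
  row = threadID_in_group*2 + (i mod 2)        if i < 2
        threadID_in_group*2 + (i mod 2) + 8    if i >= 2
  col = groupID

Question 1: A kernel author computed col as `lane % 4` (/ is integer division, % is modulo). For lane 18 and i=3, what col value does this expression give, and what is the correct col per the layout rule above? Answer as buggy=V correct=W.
`lane % 4`[18,3]=>2
18: grp=4,tig=2
[3] (2*2+1+8,4) = (13,4)
col: 2 vs 4

buggy=2 correct=4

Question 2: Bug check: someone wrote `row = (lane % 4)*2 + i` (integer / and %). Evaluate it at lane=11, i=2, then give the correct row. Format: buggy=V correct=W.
buggy=8 correct=14

`(lane % 4)*2 + i`[11,2]->8
lane 11->11/4=2, 11 mod 4=3
i=2  r:2·3+0+8->14  c:2
row: 8 vs 14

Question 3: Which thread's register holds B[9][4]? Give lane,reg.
16,3

c: 4->gid=4  r: 9->r8=1,tid=0,i&1=1
L=4*4+0=16  i=1*2+1=3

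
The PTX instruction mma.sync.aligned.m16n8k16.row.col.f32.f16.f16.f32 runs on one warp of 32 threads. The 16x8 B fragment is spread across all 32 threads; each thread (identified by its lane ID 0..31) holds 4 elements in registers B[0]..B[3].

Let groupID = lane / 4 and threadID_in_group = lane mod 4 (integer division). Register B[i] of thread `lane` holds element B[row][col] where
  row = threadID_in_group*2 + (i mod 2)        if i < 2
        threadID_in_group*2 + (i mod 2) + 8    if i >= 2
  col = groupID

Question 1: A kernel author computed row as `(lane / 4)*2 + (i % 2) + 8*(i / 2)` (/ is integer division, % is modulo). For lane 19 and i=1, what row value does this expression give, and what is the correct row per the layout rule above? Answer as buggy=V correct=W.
buggy=9 correct=7

`(lane / 4)*2 + (i % 2) + 8*(i / 2)`[19,1]⇒9
19: gr=4,th=3
[1] (3*2+1+0,4) = (7,4)
row: 9 vs 7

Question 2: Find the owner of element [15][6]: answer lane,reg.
c:6=>grp=6  r:15=>rB=1,tig=3,lo=1
L=6*4+3=27  i=1*2+1=3

27,3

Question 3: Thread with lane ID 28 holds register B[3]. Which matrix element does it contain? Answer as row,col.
lane 28→28/4=7, 28 mod 4=0
i=3  r:2·0+1+8→9  c:7

9,7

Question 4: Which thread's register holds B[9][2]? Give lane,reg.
c=2→G=2  r=9→rhi=1,T=0,p=1
L=2*4+0=8  i=1*2+1=3

8,3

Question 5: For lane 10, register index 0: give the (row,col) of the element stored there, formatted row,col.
4,2

10: gid=2,tid=2
[0] (2*2+0+0,2) = (4,2)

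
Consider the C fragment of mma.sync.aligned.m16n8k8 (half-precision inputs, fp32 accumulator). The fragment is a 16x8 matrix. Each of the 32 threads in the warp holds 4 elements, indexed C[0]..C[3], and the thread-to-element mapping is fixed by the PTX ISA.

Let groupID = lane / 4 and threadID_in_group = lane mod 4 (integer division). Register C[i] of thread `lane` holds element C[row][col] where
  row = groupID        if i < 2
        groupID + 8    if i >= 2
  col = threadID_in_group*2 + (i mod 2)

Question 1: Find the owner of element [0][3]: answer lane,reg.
1,1

r: 0->gid=0,r8=0  c: 3->tid=1,i&1=1
L=0*4+1=1  i=0*2+1=1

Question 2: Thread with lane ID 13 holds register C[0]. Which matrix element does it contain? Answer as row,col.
3,2

13: g=3,t=1
[0] (3+0,1*2+0) = (3,2)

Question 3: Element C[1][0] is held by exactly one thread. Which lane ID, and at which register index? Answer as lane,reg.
r:1=>grp=1,rB=0  c:0=>tig=0,lo=0
L=1*4+0=4  i=0*2+0=0

4,0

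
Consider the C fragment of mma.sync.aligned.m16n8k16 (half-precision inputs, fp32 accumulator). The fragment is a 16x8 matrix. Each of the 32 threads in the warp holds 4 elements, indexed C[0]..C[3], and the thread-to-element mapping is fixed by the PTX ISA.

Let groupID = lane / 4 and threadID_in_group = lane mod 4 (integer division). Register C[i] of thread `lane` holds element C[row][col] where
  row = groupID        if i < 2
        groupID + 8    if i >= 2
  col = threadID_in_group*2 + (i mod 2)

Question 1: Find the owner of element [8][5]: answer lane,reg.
r:8=>grp=0,rB=1  c:5=>tig=2,lo=1
L=0*4+2=2  i=1*2+1=3

2,3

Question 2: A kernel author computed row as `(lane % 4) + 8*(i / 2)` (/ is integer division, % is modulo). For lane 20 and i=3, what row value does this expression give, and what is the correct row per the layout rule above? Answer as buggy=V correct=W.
`(lane % 4) + 8*(i / 2)`[20,3]⇒8
20: gr=5,th=0
[3] (5+8,0*2+1) = (13,1)
row: 8 vs 13

buggy=8 correct=13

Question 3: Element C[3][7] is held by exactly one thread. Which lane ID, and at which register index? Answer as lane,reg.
r: 3->gid=3,r8=0  c: 7->tid=3,i&1=1
L=3*4+3=15  i=0*2+1=1

15,1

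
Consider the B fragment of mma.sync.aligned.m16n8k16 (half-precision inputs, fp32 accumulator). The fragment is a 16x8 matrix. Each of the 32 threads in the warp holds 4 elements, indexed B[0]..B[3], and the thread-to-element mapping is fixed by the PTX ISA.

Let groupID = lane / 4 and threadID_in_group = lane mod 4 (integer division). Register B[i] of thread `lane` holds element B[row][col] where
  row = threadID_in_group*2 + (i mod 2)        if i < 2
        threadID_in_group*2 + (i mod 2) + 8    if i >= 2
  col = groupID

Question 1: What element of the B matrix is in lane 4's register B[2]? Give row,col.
4: grp=1,tig=0
[2] (0*2+0+8,1) = (8,1)

8,1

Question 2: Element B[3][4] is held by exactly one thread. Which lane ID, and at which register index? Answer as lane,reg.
17,1

c:4=>grp=4  r:3=>rB=0,tig=1,lo=1
L=4*4+1=17  i=0*2+1=1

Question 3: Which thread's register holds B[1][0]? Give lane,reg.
c=0⇒gr=0  r=1⇒Rb=0,th=0,odd=1
L=0*4+0=0  i=0*2+1=1

0,1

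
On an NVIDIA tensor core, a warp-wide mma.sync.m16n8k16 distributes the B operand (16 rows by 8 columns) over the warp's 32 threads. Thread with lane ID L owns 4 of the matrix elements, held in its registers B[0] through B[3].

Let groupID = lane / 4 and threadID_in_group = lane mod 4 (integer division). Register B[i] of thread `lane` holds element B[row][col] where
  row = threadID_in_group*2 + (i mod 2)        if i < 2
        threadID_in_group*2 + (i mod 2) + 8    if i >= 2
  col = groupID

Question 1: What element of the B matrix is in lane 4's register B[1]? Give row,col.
lane 4: g=1 (4/4), t=0 (4%4)
i=1: r=0*2+1+0=1, c=g=1

1,1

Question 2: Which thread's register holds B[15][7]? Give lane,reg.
c: 7->gid=7  r: 15->r8=1,tid=3,i&1=1
L=7*4+3=31  i=1*2+1=3

31,3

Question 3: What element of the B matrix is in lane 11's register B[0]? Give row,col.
6,2

L=11->gid=11>>2=2, tid=11&3=3
[0]->row 3·2+0+0=6  col gid=2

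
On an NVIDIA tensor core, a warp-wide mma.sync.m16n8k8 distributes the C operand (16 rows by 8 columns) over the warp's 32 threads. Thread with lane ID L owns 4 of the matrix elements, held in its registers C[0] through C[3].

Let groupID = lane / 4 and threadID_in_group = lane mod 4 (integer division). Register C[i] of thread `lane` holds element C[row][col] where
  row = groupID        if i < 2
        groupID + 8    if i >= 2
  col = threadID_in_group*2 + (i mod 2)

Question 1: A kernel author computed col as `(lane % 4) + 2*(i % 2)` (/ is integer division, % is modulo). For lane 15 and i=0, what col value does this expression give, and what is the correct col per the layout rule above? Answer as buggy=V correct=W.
`(lane % 4) + 2*(i % 2)`[15,0]=>3
lane 15: grp=3 (15/4), tig=3 (15%4)
i=0: r=3+0=3, c=3*2+0=6
col: 3 vs 6

buggy=3 correct=6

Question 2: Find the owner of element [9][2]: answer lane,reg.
r=9⇒gr=1,Rb=1  c=2⇒th=1,odd=0
L=1*4+1=5  i=1*2+0=2

5,2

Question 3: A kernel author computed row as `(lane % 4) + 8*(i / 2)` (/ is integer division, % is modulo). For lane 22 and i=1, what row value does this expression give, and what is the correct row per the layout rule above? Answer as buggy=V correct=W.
`(lane % 4) + 8*(i / 2)`[22,1]=>2
lane 22: grp=5 (22/4), tig=2 (22%4)
i=1: r=5+0=5, c=2*2+1=5
row: 2 vs 5

buggy=2 correct=5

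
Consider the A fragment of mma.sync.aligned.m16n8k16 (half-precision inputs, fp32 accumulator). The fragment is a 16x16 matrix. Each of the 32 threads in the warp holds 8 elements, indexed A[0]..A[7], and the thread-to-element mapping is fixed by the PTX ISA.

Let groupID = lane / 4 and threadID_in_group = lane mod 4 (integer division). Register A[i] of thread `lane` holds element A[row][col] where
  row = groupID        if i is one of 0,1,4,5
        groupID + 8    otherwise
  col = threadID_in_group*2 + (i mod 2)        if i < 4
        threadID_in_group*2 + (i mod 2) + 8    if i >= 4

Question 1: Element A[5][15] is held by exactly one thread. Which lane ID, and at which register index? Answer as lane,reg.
23,5

r:5=>grp=5,rB=0  c:15=>cB=1,tig=3,lo=1
L=5*4+3=23  i=1*4+0*2+1=5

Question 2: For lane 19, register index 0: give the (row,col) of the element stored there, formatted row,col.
4,6

lane 19→19/4=4, 19 mod 4=3
i=0  r:4+0→4  c:2·3+0+0→6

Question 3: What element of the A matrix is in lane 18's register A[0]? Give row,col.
18: g=4,t=2
[0] (4+0,2*2+0+0) = (4,4)

4,4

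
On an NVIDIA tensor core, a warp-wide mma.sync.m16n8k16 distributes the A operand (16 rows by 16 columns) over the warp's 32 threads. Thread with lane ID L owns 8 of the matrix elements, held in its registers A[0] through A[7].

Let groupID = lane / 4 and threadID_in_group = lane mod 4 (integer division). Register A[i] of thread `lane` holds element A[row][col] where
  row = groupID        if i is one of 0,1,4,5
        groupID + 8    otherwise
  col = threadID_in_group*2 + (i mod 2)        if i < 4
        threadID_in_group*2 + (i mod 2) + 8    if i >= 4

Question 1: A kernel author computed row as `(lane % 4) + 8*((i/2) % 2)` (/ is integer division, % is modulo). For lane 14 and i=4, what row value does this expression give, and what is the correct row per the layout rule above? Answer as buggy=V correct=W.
`(lane % 4) + 8*((i/2) % 2)`[14,4]->2
14: g=3,t=2
[4] (3+0,2*2+0+8) = (3,12)
row: 2 vs 3

buggy=2 correct=3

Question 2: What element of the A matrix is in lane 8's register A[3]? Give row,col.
L=8=>grp=8>>2=2, tig=8&3=0
[3]=>row 2+8=10  col 0·2+1+0=1

10,1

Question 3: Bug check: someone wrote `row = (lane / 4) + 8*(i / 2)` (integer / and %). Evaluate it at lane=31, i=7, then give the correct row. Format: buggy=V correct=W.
`(lane / 4) + 8*(i / 2)`[31,7]->31
lane 31->31/4=7, 31 mod 4=3
i=7  r:7+8->15  c:2·3+1+8->15
row: 31 vs 15

buggy=31 correct=15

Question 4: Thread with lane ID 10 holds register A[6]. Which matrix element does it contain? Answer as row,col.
10,12

lane 10: G=2 (10/4), T=2 (10%4)
i=6: r=2+8=10, c=2*2+0+8=12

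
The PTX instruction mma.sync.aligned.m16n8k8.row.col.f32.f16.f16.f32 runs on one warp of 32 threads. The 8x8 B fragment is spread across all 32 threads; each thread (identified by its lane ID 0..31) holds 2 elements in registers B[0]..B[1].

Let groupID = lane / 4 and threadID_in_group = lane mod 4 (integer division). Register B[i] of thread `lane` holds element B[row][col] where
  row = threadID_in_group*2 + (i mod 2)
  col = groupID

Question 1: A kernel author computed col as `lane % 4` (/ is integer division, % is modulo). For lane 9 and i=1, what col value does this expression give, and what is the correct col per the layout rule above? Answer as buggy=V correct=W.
buggy=1 correct=2

`lane % 4`[9,1]⇒1
9: gr=2,th=1
[1] (1*2+1,2) = (3,2)
col: 1 vs 2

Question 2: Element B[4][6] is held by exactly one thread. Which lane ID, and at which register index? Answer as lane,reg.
c=6→G=6  r=4→T=2,p=0
L=6*4+2=26  i=0=0

26,0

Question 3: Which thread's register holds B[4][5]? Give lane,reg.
c=5->g=5  r=4->t=2,b0=0
L=5*4+2=22  i=0=0

22,0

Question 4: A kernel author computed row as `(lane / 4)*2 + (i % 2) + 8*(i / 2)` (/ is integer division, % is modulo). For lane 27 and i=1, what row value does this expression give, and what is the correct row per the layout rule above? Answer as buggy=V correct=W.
`(lane / 4)*2 + (i % 2) + 8*(i / 2)`[27,1]->13
27: g=6,t=3
[1] (3*2+1,6) = (7,6)
row: 13 vs 7

buggy=13 correct=7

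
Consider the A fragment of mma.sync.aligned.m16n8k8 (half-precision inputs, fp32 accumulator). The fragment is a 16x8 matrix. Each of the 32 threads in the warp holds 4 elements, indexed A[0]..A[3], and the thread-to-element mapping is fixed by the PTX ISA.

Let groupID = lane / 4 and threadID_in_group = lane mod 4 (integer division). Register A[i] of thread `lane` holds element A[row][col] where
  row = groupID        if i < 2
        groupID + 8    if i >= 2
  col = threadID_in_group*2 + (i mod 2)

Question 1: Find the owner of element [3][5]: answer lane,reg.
r:3=>grp=3,rB=0  c:5=>tig=2,lo=1
L=3*4+2=14  i=0*2+1=1

14,1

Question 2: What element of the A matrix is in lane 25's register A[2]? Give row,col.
14,2

25: gr=6,th=1
[2] (6+8,1*2+0) = (14,2)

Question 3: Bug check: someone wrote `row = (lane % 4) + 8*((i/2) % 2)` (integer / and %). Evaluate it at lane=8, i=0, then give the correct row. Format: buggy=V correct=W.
buggy=0 correct=2

`(lane % 4) + 8*((i/2) % 2)`[8,0]->0
L=8->gid=8>>2=2, tid=8&3=0
[0]->row 2+0=2  col 0·2+0=0
row: 0 vs 2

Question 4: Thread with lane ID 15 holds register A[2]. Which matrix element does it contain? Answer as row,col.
11,6

lane 15: grp=3 (15/4), tig=3 (15%4)
i=2: r=3+8=11, c=3*2+0=6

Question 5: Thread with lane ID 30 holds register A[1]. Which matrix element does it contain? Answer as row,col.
7,5

L=30=>grp=30>>2=7, tig=30&3=2
[1]=>row 7+0=7  col 2·2+1=5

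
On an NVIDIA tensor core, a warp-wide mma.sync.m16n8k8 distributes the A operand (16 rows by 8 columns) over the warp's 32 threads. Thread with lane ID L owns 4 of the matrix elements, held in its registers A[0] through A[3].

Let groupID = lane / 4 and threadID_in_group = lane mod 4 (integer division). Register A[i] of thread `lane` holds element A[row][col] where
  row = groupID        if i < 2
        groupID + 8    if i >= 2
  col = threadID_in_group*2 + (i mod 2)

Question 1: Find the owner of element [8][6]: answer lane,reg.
3,2

r=8→G=0,rhi=1  c=6→T=3,p=0
L=0*4+3=3  i=1*2+0=2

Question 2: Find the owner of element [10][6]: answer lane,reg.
11,2

r=10->g=2,rb=1  c=6->t=3,b0=0
L=2*4+3=11  i=1*2+0=2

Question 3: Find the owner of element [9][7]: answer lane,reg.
r=9→G=1,rhi=1  c=7→T=3,p=1
L=1*4+3=7  i=1*2+1=3

7,3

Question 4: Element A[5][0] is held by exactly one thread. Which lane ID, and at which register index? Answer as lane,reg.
r=5⇒gr=5,Rb=0  c=0⇒th=0,odd=0
L=5*4+0=20  i=0*2+0=0

20,0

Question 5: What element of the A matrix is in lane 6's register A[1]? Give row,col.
6: G=1,T=2
[1] (1+0,2*2+1) = (1,5)

1,5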